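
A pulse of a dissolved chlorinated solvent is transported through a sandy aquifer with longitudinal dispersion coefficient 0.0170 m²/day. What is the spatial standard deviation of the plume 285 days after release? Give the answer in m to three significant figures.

3.11 m

Dispersive spreading gives a Gaussian with σ² = 2Dt; advection only shifts the center.
σ = √(2 × 0.0170 × 285) = 3.11 m.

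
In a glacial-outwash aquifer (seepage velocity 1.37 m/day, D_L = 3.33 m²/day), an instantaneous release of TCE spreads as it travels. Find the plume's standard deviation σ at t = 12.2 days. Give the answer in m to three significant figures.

9.01 m

Dispersive spreading gives a Gaussian with σ² = 2Dt; advection only shifts the center.
σ = √(2 × 3.33 × 12.2) = 9.01 m.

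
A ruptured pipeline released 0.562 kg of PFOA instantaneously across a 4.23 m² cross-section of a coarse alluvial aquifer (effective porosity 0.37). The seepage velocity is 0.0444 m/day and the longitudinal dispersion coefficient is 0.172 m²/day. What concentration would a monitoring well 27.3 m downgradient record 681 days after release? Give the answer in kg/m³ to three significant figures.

For an instantaneous plane source, C(x,t) = M/(n_e·A·√(4πDt)) · exp(−(x−vt)²/(4Dt)), with n_e·A the pore (flow) area.
Plume center vt = 0.0444 × 681 = 30.2364 m, so the well at 27.3 m is 2.9364 m upgradient of the peak.
√(4πDt) = 38.37 m, giving peak height M/(n_e·A·√(4πDt)) = 0.562/(0.37 × 4.23 × 38.37) = 0.009358 kg/m³.
(x−vt)²/(4Dt) = (-2.9364)²/(4 × 0.172 × 681) = 0.01840; exp(−0.01840) = 0.9818.
C = 0.009358 × 0.9818 = 0.00919 kg/m³.

0.00919 kg/m³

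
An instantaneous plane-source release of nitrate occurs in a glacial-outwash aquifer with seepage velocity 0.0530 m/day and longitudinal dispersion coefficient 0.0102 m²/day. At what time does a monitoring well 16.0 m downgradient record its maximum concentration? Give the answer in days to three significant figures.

For the 1D instantaneous-source solution, setting ∂C/∂t = 0 at fixed x gives v²t² + 2Dt − x² = 0, so t = (√(D² + v²x²) − D)/v².
√(D² + v²x²) = √(0.0102² + 0.0530² × 16.0²) = 0.8481; v² = 0.002809.
t = (0.8481 − 0.0102)/0.002809 = 298 days (vs. the pure-advection estimate x/v = 302 d).

298 days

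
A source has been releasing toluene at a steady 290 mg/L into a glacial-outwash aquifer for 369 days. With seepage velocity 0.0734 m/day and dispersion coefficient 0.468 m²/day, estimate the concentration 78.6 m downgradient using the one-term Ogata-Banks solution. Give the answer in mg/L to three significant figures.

For a continuous step input, C/C₀ ≈ ½·erfc((x−vt)/(2√(Dt))).
vt = 0.0734 × 369 = 27.0846 m and 2√(Dt) = 2√(0.468 × 369) = 26.28 m.
Argument (x−vt)/(2√(Dt)) = (78.6 − 27.0846)/26.28 = 1.960; ½·erfc(1.960) = 0.002787.
C = 290 × 0.002787 = 0.808 mg/L.

0.808 mg/L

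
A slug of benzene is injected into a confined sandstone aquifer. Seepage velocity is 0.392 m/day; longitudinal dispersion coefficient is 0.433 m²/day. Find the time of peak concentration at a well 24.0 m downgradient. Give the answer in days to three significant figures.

58.5 days

For the 1D instantaneous-source solution, setting ∂C/∂t = 0 at fixed x gives v²t² + 2Dt − x² = 0, so t = (√(D² + v²x²) − D)/v².
√(D² + v²x²) = √(0.433² + 0.392² × 24.0²) = 9.418; v² = 0.153664.
t = (9.418 − 0.433)/0.153664 = 58.5 days (vs. the pure-advection estimate x/v = 61.2 d).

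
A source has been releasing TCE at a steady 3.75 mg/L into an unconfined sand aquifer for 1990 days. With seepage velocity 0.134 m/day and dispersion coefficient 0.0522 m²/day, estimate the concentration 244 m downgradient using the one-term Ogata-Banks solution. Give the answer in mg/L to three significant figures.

For a continuous step input, C/C₀ ≈ ½·erfc((x−vt)/(2√(Dt))).
vt = 0.134 × 1990 = 266.66 m and 2√(Dt) = 2√(0.0522 × 1990) = 20.38 m.
Argument (x−vt)/(2√(Dt)) = (244 − 266.66)/20.38 = -1.112; ½·erfc(-1.112) = 0.9421.
C = 3.75 × 0.9421 = 3.53 mg/L.

3.53 mg/L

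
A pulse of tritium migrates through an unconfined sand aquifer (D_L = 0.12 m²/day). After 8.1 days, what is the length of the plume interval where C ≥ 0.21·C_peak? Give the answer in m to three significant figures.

The plume is Gaussian with σ = √(2Dt) = √(2 × 0.12 × 8.1) = 1.394 m.
C/C_peak = exp(−Δx²/(2σ²)) = 0.21 ⇒ Δx = σ·√(−2 ln 0.21) = 1.394 × 1.767 = 2.463 m.
Width = 2Δx = 4.93 m.

4.93 m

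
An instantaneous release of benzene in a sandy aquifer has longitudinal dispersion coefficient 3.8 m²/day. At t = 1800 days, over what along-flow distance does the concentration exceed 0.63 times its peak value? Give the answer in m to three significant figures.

The plume is Gaussian with σ = √(2Dt) = √(2 × 3.8 × 1800) = 117.0 m.
C/C_peak = exp(−Δx²/(2σ²)) = 0.63 ⇒ Δx = σ·√(−2 ln 0.63) = 117.0 × 0.9613 = 112.5 m.
Width = 2Δx = 225 m.

225 m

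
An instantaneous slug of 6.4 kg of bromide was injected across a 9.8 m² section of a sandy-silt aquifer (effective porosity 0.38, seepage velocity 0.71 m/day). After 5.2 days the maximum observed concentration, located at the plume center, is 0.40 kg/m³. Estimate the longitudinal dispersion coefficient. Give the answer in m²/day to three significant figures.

At the plume center C_max = M/(n_e·A·√(4πDt)), so D = M²/(4πt·(n_e·A·C_max)²).
n_e·A·C_max = 0.38 × 9.8 × 0.40 = 1.490 kg/m.
D = 6.4²/(4π × 5.2 × 1.490²) = 0.282 m²/day.

0.282 m²/day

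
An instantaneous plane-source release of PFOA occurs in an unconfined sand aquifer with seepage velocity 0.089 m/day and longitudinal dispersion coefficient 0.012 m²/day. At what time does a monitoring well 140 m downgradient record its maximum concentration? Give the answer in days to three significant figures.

1570 days

For the 1D instantaneous-source solution, setting ∂C/∂t = 0 at fixed x gives v²t² + 2Dt − x² = 0, so t = (√(D² + v²x²) − D)/v².
√(D² + v²x²) = √(0.012² + 0.089² × 140²) = 12.46; v² = 0.007921.
t = (12.46 − 0.012)/0.007921 = 1570 days (vs. the pure-advection estimate x/v = 1570 d).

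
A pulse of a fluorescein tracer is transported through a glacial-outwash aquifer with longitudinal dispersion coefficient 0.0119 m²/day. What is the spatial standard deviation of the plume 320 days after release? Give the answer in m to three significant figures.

2.76 m

Dispersive spreading gives a Gaussian with σ² = 2Dt; advection only shifts the center.
σ = √(2 × 0.0119 × 320) = 2.76 m.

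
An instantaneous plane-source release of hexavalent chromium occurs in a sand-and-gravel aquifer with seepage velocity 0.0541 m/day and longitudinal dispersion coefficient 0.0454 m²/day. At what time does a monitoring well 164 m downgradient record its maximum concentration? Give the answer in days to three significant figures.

3020 days

For the 1D instantaneous-source solution, setting ∂C/∂t = 0 at fixed x gives v²t² + 2Dt − x² = 0, so t = (√(D² + v²x²) − D)/v².
√(D² + v²x²) = √(0.0454² + 0.0541² × 164²) = 8.873; v² = 0.00292681.
t = (8.873 − 0.0454)/0.00292681 = 3020 days (vs. the pure-advection estimate x/v = 3030 d).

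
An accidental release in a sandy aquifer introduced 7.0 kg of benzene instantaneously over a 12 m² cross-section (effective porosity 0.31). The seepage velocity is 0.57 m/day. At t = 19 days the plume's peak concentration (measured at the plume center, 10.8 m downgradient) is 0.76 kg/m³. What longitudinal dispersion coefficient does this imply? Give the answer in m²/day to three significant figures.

At the plume center C_max = M/(n_e·A·√(4πDt)), so D = M²/(4πt·(n_e·A·C_max)²).
n_e·A·C_max = 0.31 × 12 × 0.76 = 2.827 kg/m.
D = 7.0²/(4π × 19 × 2.827²) = 0.0257 m²/day.

0.0257 m²/day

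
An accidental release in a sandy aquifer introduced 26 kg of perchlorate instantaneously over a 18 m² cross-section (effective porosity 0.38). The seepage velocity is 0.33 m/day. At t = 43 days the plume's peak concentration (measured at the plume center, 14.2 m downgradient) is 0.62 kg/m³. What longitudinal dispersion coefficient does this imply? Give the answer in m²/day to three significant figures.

0.0696 m²/day

At the plume center C_max = M/(n_e·A·√(4πDt)), so D = M²/(4πt·(n_e·A·C_max)²).
n_e·A·C_max = 0.38 × 18 × 0.62 = 4.241 kg/m.
D = 26²/(4π × 43 × 4.241²) = 0.0696 m²/day.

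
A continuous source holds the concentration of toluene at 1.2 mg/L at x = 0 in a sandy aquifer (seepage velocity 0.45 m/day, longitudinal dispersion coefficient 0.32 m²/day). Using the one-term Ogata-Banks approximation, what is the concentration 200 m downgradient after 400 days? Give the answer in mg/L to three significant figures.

For a continuous step input, C/C₀ ≈ ½·erfc((x−vt)/(2√(Dt))).
vt = 0.45 × 400 = 180 m and 2√(Dt) = 2√(0.32 × 400) = 22.63 m.
Argument (x−vt)/(2√(Dt)) = (200 − 180)/22.63 = 0.8838; ½·erfc(0.8838) = 0.1057.
C = 1.2 × 0.1057 = 0.127 mg/L.

0.127 mg/L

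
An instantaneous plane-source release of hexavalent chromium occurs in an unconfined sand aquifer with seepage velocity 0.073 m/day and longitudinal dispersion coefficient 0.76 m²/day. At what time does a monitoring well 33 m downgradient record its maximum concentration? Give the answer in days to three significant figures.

For the 1D instantaneous-source solution, setting ∂C/∂t = 0 at fixed x gives v²t² + 2Dt − x² = 0, so t = (√(D² + v²x²) − D)/v².
√(D² + v²x²) = √(0.76² + 0.073² × 33²) = 2.526; v² = 0.005329.
t = (2.526 − 0.76)/0.005329 = 331 days (vs. the pure-advection estimate x/v = 452 d).

331 days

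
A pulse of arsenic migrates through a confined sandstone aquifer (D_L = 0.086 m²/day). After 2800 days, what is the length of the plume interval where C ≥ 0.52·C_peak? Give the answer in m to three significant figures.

50.2 m

The plume is Gaussian with σ = √(2Dt) = √(2 × 0.086 × 2800) = 21.95 m.
C/C_peak = exp(−Δx²/(2σ²)) = 0.52 ⇒ Δx = σ·√(−2 ln 0.52) = 21.95 × 1.144 = 25.11 m.
Width = 2Δx = 50.2 m.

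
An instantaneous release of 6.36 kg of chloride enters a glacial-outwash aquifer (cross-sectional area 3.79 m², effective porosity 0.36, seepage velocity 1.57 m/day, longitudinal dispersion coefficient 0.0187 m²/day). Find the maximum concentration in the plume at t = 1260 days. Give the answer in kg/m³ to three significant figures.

The peak of an instantaneous 1D plume sits at x = vt; there the Gaussian factor is 1 and C_max = M/(n_e·A·√(4πDt)), where n_e·A is the pore area the mass is dissolved in.
√(4πDt) = √(4π × 0.0187 × 1260) = 17.21 m, so C_max = 6.36/(0.36 × 3.79 × 17.21) = 0.271 kg/m³.

0.271 kg/m³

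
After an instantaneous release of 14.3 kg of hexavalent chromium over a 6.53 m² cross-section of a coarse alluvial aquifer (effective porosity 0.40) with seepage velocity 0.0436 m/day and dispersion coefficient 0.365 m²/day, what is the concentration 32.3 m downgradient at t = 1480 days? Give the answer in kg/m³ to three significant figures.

0.0411 kg/m³

For an instantaneous plane source, C(x,t) = M/(n_e·A·√(4πDt)) · exp(−(x−vt)²/(4Dt)), with n_e·A the pore (flow) area.
Plume center vt = 0.0436 × 1480 = 64.528 m, so the well at 32.3 m is 32.228 m upgradient of the peak.
√(4πDt) = 82.39 m, giving peak height M/(n_e·A·√(4πDt)) = 14.3/(0.40 × 6.53 × 82.39) = 0.06645 kg/m³.
(x−vt)²/(4Dt) = (-32.228)²/(4 × 0.365 × 1480) = 0.4807; exp(−0.4807) = 0.6184.
C = 0.06645 × 0.6184 = 0.0411 kg/m³.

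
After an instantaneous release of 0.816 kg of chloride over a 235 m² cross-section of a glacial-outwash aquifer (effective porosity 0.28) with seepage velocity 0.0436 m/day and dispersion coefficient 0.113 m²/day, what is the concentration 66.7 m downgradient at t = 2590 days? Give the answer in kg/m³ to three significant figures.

3.30e-05 kg/m³

For an instantaneous plane source, C(x,t) = M/(n_e·A·√(4πDt)) · exp(−(x−vt)²/(4Dt)), with n_e·A the pore (flow) area.
Plume center vt = 0.0436 × 2590 = 112.924 m, so the well at 66.7 m is 46.224 m upgradient of the peak.
√(4πDt) = 60.64 m, giving peak height M/(n_e·A·√(4πDt)) = 0.816/(0.28 × 235 × 60.64) = 0.0002045 kg/m³.
(x−vt)²/(4Dt) = (-46.224)²/(4 × 0.113 × 2590) = 1.825; exp(−1.825) = 0.1612.
C = 0.0002045 × 0.1612 = 3.30e-05 kg/m³.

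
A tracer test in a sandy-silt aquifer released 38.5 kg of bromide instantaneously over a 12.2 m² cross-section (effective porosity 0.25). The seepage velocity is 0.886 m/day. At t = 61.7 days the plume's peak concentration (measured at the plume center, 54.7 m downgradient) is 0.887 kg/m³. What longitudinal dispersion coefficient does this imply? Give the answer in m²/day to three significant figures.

0.261 m²/day

At the plume center C_max = M/(n_e·A·√(4πDt)), so D = M²/(4πt·(n_e·A·C_max)²).
n_e·A·C_max = 0.25 × 12.2 × 0.887 = 2.705 kg/m.
D = 38.5²/(4π × 61.7 × 2.705²) = 0.261 m²/day.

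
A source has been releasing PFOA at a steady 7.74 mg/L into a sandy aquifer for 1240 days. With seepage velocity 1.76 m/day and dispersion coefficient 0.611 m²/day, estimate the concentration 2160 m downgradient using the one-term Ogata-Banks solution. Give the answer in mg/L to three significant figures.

For a continuous step input, C/C₀ ≈ ½·erfc((x−vt)/(2√(Dt))).
vt = 1.76 × 1240 = 2182.4 m and 2√(Dt) = 2√(0.611 × 1240) = 55.05 m.
Argument (x−vt)/(2√(Dt)) = (2160 − 2182.4)/55.05 = -0.4069; ½·erfc(-0.4069) = 0.7175.
C = 7.74 × 0.7175 = 5.55 mg/L.

5.55 mg/L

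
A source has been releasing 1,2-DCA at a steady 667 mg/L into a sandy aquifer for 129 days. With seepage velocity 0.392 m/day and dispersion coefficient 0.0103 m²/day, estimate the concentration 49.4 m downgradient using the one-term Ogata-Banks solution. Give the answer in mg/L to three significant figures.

For a continuous step input, C/C₀ ≈ ½·erfc((x−vt)/(2√(Dt))).
vt = 0.392 × 129 = 50.568 m and 2√(Dt) = 2√(0.0103 × 129) = 2.305 m.
Argument (x−vt)/(2√(Dt)) = (49.4 − 50.568)/2.305 = -0.5067; ½·erfc(-0.5067) = 0.7632.
C = 667 × 0.7632 = 509 mg/L.

509 mg/L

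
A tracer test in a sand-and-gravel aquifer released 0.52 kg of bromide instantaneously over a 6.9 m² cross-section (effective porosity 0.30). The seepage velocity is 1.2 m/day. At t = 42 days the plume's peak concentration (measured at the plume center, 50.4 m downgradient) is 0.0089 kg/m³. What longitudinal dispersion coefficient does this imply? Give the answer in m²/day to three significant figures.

At the plume center C_max = M/(n_e·A·√(4πDt)), so D = M²/(4πt·(n_e·A·C_max)²).
n_e·A·C_max = 0.30 × 6.9 × 0.0089 = 0.01842 kg/m.
D = 0.52²/(4π × 42 × 0.01842²) = 1.51 m²/day.

1.51 m²/day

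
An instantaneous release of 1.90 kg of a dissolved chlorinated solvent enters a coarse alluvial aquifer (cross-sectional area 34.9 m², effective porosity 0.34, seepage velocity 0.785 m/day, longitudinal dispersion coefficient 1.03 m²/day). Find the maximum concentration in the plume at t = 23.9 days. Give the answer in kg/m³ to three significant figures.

The peak of an instantaneous 1D plume sits at x = vt; there the Gaussian factor is 1 and C_max = M/(n_e·A·√(4πDt)), where n_e·A is the pore area the mass is dissolved in.
√(4πDt) = √(4π × 1.03 × 23.9) = 17.59 m, so C_max = 1.90/(0.34 × 34.9 × 17.59) = 0.00910 kg/m³.

0.00910 kg/m³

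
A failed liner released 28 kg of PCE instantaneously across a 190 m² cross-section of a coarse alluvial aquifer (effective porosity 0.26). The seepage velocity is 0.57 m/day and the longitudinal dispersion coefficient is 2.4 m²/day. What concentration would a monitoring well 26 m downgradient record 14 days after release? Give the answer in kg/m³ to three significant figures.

0.00246 kg/m³

For an instantaneous plane source, C(x,t) = M/(n_e·A·√(4πDt)) · exp(−(x−vt)²/(4Dt)), with n_e·A the pore (flow) area.
Plume center vt = 0.57 × 14 = 7.98 m, so the well at 26 m is 18.02 m downgradient of the peak.
√(4πDt) = 20.55 m, giving peak height M/(n_e·A·√(4πDt)) = 28/(0.26 × 190 × 20.55) = 0.02758 kg/m³.
(x−vt)²/(4Dt) = (18.02)²/(4 × 2.4 × 14) = 2.416; exp(−2.416) = 0.08928.
C = 0.02758 × 0.08928 = 0.00246 kg/m³.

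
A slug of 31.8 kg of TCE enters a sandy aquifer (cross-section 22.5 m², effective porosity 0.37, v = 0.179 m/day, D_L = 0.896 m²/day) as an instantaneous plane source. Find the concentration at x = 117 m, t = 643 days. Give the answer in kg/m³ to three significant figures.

For an instantaneous plane source, C(x,t) = M/(n_e·A·√(4πDt)) · exp(−(x−vt)²/(4Dt)), with n_e·A the pore (flow) area.
Plume center vt = 0.179 × 643 = 115.097 m, so the well at 117 m is 1.903 m downgradient of the peak.
√(4πDt) = 85.09 m, giving peak height M/(n_e·A·√(4πDt)) = 31.8/(0.37 × 22.5 × 85.09) = 0.04489 kg/m³.
(x−vt)²/(4Dt) = (1.903)²/(4 × 0.896 × 643) = 0.001571; exp(−0.001571) = 0.9984.
C = 0.04489 × 0.9984 = 0.0448 kg/m³.

0.0448 kg/m³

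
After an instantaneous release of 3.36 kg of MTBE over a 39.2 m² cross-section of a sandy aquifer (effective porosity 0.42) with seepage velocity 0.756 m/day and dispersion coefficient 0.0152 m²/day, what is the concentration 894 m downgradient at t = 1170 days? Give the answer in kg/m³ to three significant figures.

0.00386 kg/m³

For an instantaneous plane source, C(x,t) = M/(n_e·A·√(4πDt)) · exp(−(x−vt)²/(4Dt)), with n_e·A the pore (flow) area.
Plume center vt = 0.756 × 1170 = 884.52 m, so the well at 894 m is 9.48 m downgradient of the peak.
√(4πDt) = 14.95 m, giving peak height M/(n_e·A·√(4πDt)) = 3.36/(0.42 × 39.2 × 14.95) = 0.01365 kg/m³.
(x−vt)²/(4Dt) = (9.48)²/(4 × 0.0152 × 1170) = 1.263; exp(−1.263) = 0.2828.
C = 0.01365 × 0.2828 = 0.00386 kg/m³.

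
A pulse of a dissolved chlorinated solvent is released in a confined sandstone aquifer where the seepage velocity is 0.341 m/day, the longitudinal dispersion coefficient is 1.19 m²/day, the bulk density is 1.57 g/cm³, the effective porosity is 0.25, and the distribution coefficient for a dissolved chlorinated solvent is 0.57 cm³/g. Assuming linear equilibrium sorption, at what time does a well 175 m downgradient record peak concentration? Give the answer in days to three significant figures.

Retardation factor R = 1 + ρ_b·K_d/n = 1 + 1.57 × 0.57/0.25 = 4.580.
Sorption retards both mechanisms: v_R = v/R = 0.07445 m/day, D_R = D/R = 0.2598 m²/day.
Peak time from v_R²t² + 2D_R t − x² = 0: t = (√(D_R² + v_R²x²) − D_R)/v_R².
√(D_R² + v_R²x²) = √(0.2598² + 0.07445² × 175²) = 13.03; v_R² = 0.005543.
t = (13.03 − 0.2598)/0.005543 = 2300 days.

2300 days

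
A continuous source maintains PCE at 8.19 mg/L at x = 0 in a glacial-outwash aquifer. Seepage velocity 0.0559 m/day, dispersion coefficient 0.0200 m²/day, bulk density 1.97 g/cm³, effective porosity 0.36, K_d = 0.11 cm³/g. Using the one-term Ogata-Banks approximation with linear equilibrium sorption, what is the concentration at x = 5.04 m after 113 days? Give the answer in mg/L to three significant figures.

Retardation factor R = 1 + ρ_b·K_d/n = 1 + 1.97 × 0.11/0.36 = 1.602.
Sorption retards both mechanisms: v_R = v/R = 0.03489 m/day, D_R = D/R = 0.01248 m²/day.
v_R·t = 0.03489 × 113 = 3.94257 m; 2√(D_R t) = 2.375 m; argument = (5.04 − 3.94257)/2.375 = 0.4621.
C = C₀ × ½·erfc(0.4621) = 8.19 × 0.2567 = 2.10 mg/L.

2.10 mg/L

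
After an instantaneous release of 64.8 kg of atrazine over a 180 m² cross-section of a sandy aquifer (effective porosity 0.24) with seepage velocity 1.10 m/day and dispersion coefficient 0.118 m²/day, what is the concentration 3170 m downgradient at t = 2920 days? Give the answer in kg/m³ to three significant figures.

For an instantaneous plane source, C(x,t) = M/(n_e·A·√(4πDt)) · exp(−(x−vt)²/(4Dt)), with n_e·A the pore (flow) area.
Plume center vt = 1.10 × 2920 = 3212 m, so the well at 3170 m is 42 m upgradient of the peak.
√(4πDt) = 65.80 m, giving peak height M/(n_e·A·√(4πDt)) = 64.8/(0.24 × 180 × 65.80) = 0.02280 kg/m³.
(x−vt)²/(4Dt) = (-42)²/(4 × 0.118 × 2920) = 1.280; exp(−1.280) = 0.2780.
C = 0.02280 × 0.2780 = 0.00634 kg/m³.

0.00634 kg/m³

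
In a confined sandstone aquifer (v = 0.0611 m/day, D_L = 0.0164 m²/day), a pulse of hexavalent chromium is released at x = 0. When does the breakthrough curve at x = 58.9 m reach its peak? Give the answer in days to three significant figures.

For the 1D instantaneous-source solution, setting ∂C/∂t = 0 at fixed x gives v²t² + 2Dt − x² = 0, so t = (√(D² + v²x²) − D)/v².
√(D² + v²x²) = √(0.0164² + 0.0611² × 58.9²) = 3.599; v² = 0.00373321.
t = (3.599 − 0.0164)/0.00373321 = 960 days (vs. the pure-advection estimate x/v = 964 d).

960 days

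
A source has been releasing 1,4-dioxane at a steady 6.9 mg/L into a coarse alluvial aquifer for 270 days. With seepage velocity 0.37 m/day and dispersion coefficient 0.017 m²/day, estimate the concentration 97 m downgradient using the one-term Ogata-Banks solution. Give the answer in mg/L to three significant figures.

For a continuous step input, C/C₀ ≈ ½·erfc((x−vt)/(2√(Dt))).
vt = 0.37 × 270 = 99.9 m and 2√(Dt) = 2√(0.017 × 270) = 4.285 m.
Argument (x−vt)/(2√(Dt)) = (97 − 99.9)/4.285 = -0.6768; ½·erfc(-0.6768) = 0.8308.
C = 6.9 × 0.8308 = 5.73 mg/L.

5.73 mg/L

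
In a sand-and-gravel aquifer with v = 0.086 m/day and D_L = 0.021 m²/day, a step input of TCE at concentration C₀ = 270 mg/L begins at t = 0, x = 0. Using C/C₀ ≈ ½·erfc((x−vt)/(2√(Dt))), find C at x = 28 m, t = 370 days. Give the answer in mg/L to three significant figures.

225 mg/L

For a continuous step input, C/C₀ ≈ ½·erfc((x−vt)/(2√(Dt))).
vt = 0.086 × 370 = 31.82 m and 2√(Dt) = 2√(0.021 × 370) = 5.575 m.
Argument (x−vt)/(2√(Dt)) = (28 − 31.82)/5.575 = -0.6852; ½·erfc(-0.6852) = 0.8337.
C = 270 × 0.8337 = 225 mg/L.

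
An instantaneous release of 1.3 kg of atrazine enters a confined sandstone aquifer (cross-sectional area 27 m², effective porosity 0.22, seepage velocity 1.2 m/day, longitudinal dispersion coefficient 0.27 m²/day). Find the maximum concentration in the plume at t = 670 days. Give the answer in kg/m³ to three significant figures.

0.00459 kg/m³

The peak of an instantaneous 1D plume sits at x = vt; there the Gaussian factor is 1 and C_max = M/(n_e·A·√(4πDt)), where n_e·A is the pore area the mass is dissolved in.
√(4πDt) = √(4π × 0.27 × 670) = 47.68 m, so C_max = 1.3/(0.22 × 27 × 47.68) = 0.00459 kg/m³.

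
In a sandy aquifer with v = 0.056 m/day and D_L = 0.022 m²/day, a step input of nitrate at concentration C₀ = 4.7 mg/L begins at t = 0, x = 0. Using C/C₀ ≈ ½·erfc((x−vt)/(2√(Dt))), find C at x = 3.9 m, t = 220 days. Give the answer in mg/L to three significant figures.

4.68 mg/L

For a continuous step input, C/C₀ ≈ ½·erfc((x−vt)/(2√(Dt))).
vt = 0.056 × 220 = 12.32 m and 2√(Dt) = 2√(0.022 × 220) = 4.400 m.
Argument (x−vt)/(2√(Dt)) = (3.9 − 12.32)/4.400 = -1.914; ½·erfc(-1.914) = 0.9966.
C = 4.7 × 0.9966 = 4.68 mg/L.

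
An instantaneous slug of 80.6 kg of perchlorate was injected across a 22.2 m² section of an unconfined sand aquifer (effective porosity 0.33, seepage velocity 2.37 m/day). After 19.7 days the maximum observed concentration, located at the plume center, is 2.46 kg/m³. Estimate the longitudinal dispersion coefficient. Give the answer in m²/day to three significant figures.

At the plume center C_max = M/(n_e·A·√(4πDt)), so D = M²/(4πt·(n_e·A·C_max)²).
n_e·A·C_max = 0.33 × 22.2 × 2.46 = 18.02 kg/m.
D = 80.6²/(4π × 19.7 × 18.02²) = 0.0808 m²/day.

0.0808 m²/day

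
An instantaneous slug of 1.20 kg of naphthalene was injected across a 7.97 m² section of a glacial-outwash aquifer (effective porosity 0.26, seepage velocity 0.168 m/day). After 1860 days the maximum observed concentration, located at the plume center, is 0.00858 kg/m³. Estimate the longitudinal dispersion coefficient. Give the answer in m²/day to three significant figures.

At the plume center C_max = M/(n_e·A·√(4πDt)), so D = M²/(4πt·(n_e·A·C_max)²).
n_e·A·C_max = 0.26 × 7.97 × 0.00858 = 0.01778 kg/m.
D = 1.20²/(4π × 1860 × 0.01778²) = 0.195 m²/day.

0.195 m²/day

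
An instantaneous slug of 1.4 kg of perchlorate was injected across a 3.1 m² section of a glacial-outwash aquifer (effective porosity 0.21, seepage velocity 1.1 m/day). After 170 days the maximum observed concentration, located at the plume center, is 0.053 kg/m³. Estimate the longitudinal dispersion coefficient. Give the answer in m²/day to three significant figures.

0.771 m²/day

At the plume center C_max = M/(n_e·A·√(4πDt)), so D = M²/(4πt·(n_e·A·C_max)²).
n_e·A·C_max = 0.21 × 3.1 × 0.053 = 0.03450 kg/m.
D = 1.4²/(4π × 170 × 0.03450²) = 0.771 m²/day.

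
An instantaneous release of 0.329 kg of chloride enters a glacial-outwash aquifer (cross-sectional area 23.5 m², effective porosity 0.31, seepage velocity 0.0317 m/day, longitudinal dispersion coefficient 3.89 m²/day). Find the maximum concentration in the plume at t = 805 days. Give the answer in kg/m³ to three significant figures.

0.000228 kg/m³

The peak of an instantaneous 1D plume sits at x = vt; there the Gaussian factor is 1 and C_max = M/(n_e·A·√(4πDt)), where n_e·A is the pore area the mass is dissolved in.
√(4πDt) = √(4π × 3.89 × 805) = 198.4 m, so C_max = 0.329/(0.31 × 23.5 × 198.4) = 0.000228 kg/m³.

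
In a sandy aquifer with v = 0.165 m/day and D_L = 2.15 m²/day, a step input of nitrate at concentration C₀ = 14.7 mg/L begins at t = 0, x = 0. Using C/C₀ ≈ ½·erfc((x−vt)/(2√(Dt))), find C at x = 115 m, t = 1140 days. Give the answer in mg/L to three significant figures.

For a continuous step input, C/C₀ ≈ ½·erfc((x−vt)/(2√(Dt))).
vt = 0.165 × 1140 = 188.1 m and 2√(Dt) = 2√(2.15 × 1140) = 99.02 m.
Argument (x−vt)/(2√(Dt)) = (115 − 188.1)/99.02 = -0.7382; ½·erfc(-0.7382) = 0.8518.
C = 14.7 × 0.8518 = 12.5 mg/L.

12.5 mg/L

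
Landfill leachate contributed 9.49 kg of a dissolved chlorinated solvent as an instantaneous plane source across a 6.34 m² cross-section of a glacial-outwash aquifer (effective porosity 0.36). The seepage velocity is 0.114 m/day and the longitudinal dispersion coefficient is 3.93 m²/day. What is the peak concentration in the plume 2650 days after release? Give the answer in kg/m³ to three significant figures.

0.0115 kg/m³

The peak of an instantaneous 1D plume sits at x = vt; there the Gaussian factor is 1 and C_max = M/(n_e·A·√(4πDt)), where n_e·A is the pore area the mass is dissolved in.
√(4πDt) = √(4π × 3.93 × 2650) = 361.8 m, so C_max = 9.49/(0.36 × 6.34 × 361.8) = 0.0115 kg/m³.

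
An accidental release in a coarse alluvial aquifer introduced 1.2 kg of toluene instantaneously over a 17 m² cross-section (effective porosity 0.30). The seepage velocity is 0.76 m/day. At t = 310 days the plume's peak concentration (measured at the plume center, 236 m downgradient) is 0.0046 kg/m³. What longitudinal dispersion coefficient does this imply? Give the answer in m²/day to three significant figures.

At the plume center C_max = M/(n_e·A·√(4πDt)), so D = M²/(4πt·(n_e·A·C_max)²).
n_e·A·C_max = 0.30 × 17 × 0.0046 = 0.02346 kg/m.
D = 1.2²/(4π × 310 × 0.02346²) = 0.672 m²/day.

0.672 m²/day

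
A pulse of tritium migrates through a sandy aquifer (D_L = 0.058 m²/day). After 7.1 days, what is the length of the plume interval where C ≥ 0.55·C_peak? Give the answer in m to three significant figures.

1.98 m

The plume is Gaussian with σ = √(2Dt) = √(2 × 0.058 × 7.1) = 0.9075 m.
C/C_peak = exp(−Δx²/(2σ²)) = 0.55 ⇒ Δx = σ·√(−2 ln 0.55) = 0.9075 × 1.093 = 0.9919 m.
Width = 2Δx = 1.98 m.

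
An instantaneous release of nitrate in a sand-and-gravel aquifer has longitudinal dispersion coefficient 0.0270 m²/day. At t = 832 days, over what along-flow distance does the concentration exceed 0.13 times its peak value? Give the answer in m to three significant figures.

The plume is Gaussian with σ = √(2Dt) = √(2 × 0.0270 × 832) = 6.703 m.
C/C_peak = exp(−Δx²/(2σ²)) = 0.13 ⇒ Δx = σ·√(−2 ln 0.13) = 6.703 × 2.020 = 13.54 m.
Width = 2Δx = 27.1 m.

27.1 m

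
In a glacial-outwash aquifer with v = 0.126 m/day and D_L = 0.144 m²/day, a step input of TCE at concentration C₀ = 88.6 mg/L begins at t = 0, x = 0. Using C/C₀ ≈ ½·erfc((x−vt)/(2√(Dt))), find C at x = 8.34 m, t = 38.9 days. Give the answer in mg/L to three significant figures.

For a continuous step input, C/C₀ ≈ ½·erfc((x−vt)/(2√(Dt))).
vt = 0.126 × 38.9 = 4.9014 m and 2√(Dt) = 2√(0.144 × 38.9) = 4.734 m.
Argument (x−vt)/(2√(Dt)) = (8.34 − 4.9014)/4.734 = 0.7264; ½·erfc(0.7264) = 0.1521.
C = 88.6 × 0.1521 = 13.5 mg/L.

13.5 mg/L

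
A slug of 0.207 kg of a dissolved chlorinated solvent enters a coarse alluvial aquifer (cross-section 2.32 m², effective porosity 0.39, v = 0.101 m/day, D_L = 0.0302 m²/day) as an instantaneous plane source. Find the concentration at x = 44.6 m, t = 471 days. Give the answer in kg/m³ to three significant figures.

For an instantaneous plane source, C(x,t) = M/(n_e·A·√(4πDt)) · exp(−(x−vt)²/(4Dt)), with n_e·A the pore (flow) area.
Plume center vt = 0.101 × 471 = 47.571 m, so the well at 44.6 m is 2.971 m upgradient of the peak.
√(4πDt) = 13.37 m, giving peak height M/(n_e·A·√(4πDt)) = 0.207/(0.39 × 2.32 × 13.37) = 0.01711 kg/m³.
(x−vt)²/(4Dt) = (-2.971)²/(4 × 0.0302 × 471) = 0.1551; exp(−0.1551) = 0.8563.
C = 0.01711 × 0.8563 = 0.0147 kg/m³.

0.0147 kg/m³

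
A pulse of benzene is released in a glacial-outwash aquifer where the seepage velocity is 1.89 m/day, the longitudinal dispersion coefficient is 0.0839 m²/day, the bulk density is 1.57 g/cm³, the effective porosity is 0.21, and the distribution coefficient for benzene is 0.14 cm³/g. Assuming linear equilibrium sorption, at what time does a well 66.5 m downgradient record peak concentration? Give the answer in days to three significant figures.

Retardation factor R = 1 + ρ_b·K_d/n = 1 + 1.57 × 0.14/0.21 = 2.047.
Sorption retards both mechanisms: v_R = v/R = 0.9233 m/day, D_R = D/R = 0.04099 m²/day.
Peak time from v_R²t² + 2D_R t − x² = 0: t = (√(D_R² + v_R²x²) − D_R)/v_R².
√(D_R² + v_R²x²) = √(0.04099² + 0.9233² × 66.5²) = 61.40; v_R² = 0.8525.
t = (61.40 − 0.04099)/0.8525 = 72.0 days.

72.0 days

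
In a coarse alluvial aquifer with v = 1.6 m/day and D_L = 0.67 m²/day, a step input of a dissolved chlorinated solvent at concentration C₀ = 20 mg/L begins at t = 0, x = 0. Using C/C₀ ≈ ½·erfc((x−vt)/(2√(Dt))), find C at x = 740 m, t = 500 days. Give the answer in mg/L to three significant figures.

19.8 mg/L

For a continuous step input, C/C₀ ≈ ½·erfc((x−vt)/(2√(Dt))).
vt = 1.6 × 500 = 800 m and 2√(Dt) = 2√(0.67 × 500) = 36.61 m.
Argument (x−vt)/(2√(Dt)) = (740 − 800)/36.61 = -1.639; ½·erfc(-1.639) = 0.9898.
C = 20 × 0.9898 = 19.8 mg/L.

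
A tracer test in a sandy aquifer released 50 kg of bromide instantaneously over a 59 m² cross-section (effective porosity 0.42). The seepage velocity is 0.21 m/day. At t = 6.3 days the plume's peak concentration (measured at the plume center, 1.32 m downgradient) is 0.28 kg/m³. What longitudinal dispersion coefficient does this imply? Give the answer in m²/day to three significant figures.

At the plume center C_max = M/(n_e·A·√(4πDt)), so D = M²/(4πt·(n_e·A·C_max)²).
n_e·A·C_max = 0.42 × 59 × 0.28 = 6.938 kg/m.
D = 50²/(4π × 6.3 × 6.938²) = 0.656 m²/day.

0.656 m²/day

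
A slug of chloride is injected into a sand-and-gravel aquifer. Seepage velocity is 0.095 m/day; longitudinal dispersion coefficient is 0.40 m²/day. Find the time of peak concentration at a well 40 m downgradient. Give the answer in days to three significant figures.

For the 1D instantaneous-source solution, setting ∂C/∂t = 0 at fixed x gives v²t² + 2Dt − x² = 0, so t = (√(D² + v²x²) − D)/v².
√(D² + v²x²) = √(0.40² + 0.095² × 40²) = 3.821; v² = 0.009025.
t = (3.821 − 0.40)/0.009025 = 379 days (vs. the pure-advection estimate x/v = 421 d).

379 days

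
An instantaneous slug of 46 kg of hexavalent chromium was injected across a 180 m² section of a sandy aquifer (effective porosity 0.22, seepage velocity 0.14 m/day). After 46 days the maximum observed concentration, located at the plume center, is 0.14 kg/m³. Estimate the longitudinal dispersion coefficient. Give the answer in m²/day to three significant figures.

At the plume center C_max = M/(n_e·A·√(4πDt)), so D = M²/(4πt·(n_e·A·C_max)²).
n_e·A·C_max = 0.22 × 180 × 0.14 = 5.544 kg/m.
D = 46²/(4π × 46 × 5.544²) = 0.119 m²/day.

0.119 m²/day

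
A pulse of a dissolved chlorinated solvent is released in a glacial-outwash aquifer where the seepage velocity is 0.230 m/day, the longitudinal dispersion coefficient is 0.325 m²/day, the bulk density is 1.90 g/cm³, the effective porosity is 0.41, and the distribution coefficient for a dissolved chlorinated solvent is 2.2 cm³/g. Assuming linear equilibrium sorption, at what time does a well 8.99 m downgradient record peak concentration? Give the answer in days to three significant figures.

Retardation factor R = 1 + ρ_b·K_d/n = 1 + 1.90 × 2.2/0.41 = 11.20.
Sorption retards both mechanisms: v_R = v/R = 0.02054 m/day, D_R = D/R = 0.02902 m²/day.
Peak time from v_R²t² + 2D_R t − x² = 0: t = (√(D_R² + v_R²x²) − D_R)/v_R².
√(D_R² + v_R²x²) = √(0.02902² + 0.02054² × 8.99²) = 0.1869; v_R² = 0.0004219.
t = (0.1869 − 0.02902)/0.0004219 = 374 days.

374 days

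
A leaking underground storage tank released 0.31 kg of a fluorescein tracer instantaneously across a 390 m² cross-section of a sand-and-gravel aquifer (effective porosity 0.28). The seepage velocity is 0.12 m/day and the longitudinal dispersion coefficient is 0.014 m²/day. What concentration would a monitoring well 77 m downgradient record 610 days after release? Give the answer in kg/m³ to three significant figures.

0.000180 kg/m³

For an instantaneous plane source, C(x,t) = M/(n_e·A·√(4πDt)) · exp(−(x−vt)²/(4Dt)), with n_e·A the pore (flow) area.
Plume center vt = 0.12 × 610 = 73.2 m, so the well at 77 m is 3.8 m downgradient of the peak.
√(4πDt) = 10.36 m, giving peak height M/(n_e·A·√(4πDt)) = 0.31/(0.28 × 390 × 10.36) = 0.0002740 kg/m³.
(x−vt)²/(4Dt) = (3.8)²/(4 × 0.014 × 610) = 0.4227; exp(−0.4227) = 0.6553.
C = 0.0002740 × 0.6553 = 0.000180 kg/m³.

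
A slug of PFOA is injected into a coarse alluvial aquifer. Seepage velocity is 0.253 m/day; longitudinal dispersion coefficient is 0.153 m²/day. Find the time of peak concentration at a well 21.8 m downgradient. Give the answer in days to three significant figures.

For the 1D instantaneous-source solution, setting ∂C/∂t = 0 at fixed x gives v²t² + 2Dt − x² = 0, so t = (√(D² + v²x²) − D)/v².
√(D² + v²x²) = √(0.153² + 0.253² × 21.8²) = 5.518; v² = 0.064009.
t = (5.518 − 0.153)/0.064009 = 83.8 days (vs. the pure-advection estimate x/v = 86.2 d).

83.8 days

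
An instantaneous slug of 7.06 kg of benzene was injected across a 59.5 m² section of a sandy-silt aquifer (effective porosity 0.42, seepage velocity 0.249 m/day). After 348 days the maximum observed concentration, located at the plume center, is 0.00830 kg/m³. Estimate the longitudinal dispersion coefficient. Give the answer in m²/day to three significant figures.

0.265 m²/day

At the plume center C_max = M/(n_e·A·√(4πDt)), so D = M²/(4πt·(n_e·A·C_max)²).
n_e·A·C_max = 0.42 × 59.5 × 0.00830 = 0.2074 kg/m.
D = 7.06²/(4π × 348 × 0.2074²) = 0.265 m²/day.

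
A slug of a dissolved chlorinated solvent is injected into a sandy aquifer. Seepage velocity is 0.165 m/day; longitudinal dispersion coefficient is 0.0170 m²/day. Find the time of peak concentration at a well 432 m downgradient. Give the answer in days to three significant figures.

For the 1D instantaneous-source solution, setting ∂C/∂t = 0 at fixed x gives v²t² + 2Dt − x² = 0, so t = (√(D² + v²x²) − D)/v².
√(D² + v²x²) = √(0.0170² + 0.165² × 432²) = 71.28; v² = 0.027225.
t = (71.28 − 0.0170)/0.027225 = 2620 days (vs. the pure-advection estimate x/v = 2620 d).

2620 days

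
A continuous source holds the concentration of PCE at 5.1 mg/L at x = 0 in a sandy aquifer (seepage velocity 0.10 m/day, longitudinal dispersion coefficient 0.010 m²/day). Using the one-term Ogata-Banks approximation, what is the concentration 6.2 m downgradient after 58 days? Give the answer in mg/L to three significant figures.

1.81 mg/L

For a continuous step input, C/C₀ ≈ ½·erfc((x−vt)/(2√(Dt))).
vt = 0.10 × 58 = 5.8 m and 2√(Dt) = 2√(0.010 × 58) = 1.523 m.
Argument (x−vt)/(2√(Dt)) = (6.2 − 5.8)/1.523 = 0.2626; ½·erfc(0.2626) = 0.3552.
C = 5.1 × 0.3552 = 1.81 mg/L.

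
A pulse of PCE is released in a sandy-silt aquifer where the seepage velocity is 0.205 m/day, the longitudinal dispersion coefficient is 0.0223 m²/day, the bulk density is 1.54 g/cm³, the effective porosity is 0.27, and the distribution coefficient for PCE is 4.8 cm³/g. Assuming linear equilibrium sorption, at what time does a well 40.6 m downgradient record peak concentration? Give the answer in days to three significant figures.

Retardation factor R = 1 + ρ_b·K_d/n = 1 + 1.54 × 4.8/0.27 = 28.38.
Sorption retards both mechanisms: v_R = v/R = 0.007223 m/day, D_R = D/R = 0.0007858 m²/day.
Peak time from v_R²t² + 2D_R t − x² = 0: t = (√(D_R² + v_R²x²) − D_R)/v_R².
√(D_R² + v_R²x²) = √(0.0007858² + 0.007223² × 40.6²) = 0.2933; v_R² = 5.217e-05.
t = (0.2933 − 0.0007858)/5.217e-05 = 5610 days.

5610 days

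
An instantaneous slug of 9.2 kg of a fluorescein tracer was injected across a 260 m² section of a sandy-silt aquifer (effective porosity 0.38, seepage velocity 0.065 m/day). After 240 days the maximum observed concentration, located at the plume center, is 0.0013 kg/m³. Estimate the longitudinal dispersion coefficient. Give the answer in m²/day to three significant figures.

1.70 m²/day

At the plume center C_max = M/(n_e·A·√(4πDt)), so D = M²/(4πt·(n_e·A·C_max)²).
n_e·A·C_max = 0.38 × 260 × 0.0013 = 0.1284 kg/m.
D = 9.2²/(4π × 240 × 0.1284²) = 1.70 m²/day.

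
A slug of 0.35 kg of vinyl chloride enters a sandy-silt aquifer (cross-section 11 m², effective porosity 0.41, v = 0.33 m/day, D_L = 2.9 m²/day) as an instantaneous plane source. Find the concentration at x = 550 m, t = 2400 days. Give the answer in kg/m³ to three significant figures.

For an instantaneous plane source, C(x,t) = M/(n_e·A·√(4πDt)) · exp(−(x−vt)²/(4Dt)), with n_e·A the pore (flow) area.
Plume center vt = 0.33 × 2400 = 792 m, so the well at 550 m is 242 m upgradient of the peak.
√(4πDt) = 295.7 m, giving peak height M/(n_e·A·√(4πDt)) = 0.35/(0.41 × 11 × 295.7) = 0.0002624 kg/m³.
(x−vt)²/(4Dt) = (-242)²/(4 × 2.9 × 2400) = 2.104; exp(−2.104) = 0.1220.
C = 0.0002624 × 0.1220 = 3.20e-05 kg/m³.

3.20e-05 kg/m³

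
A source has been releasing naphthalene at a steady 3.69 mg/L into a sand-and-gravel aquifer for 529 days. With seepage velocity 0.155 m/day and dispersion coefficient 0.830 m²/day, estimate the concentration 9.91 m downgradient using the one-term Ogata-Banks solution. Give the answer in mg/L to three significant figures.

For a continuous step input, C/C₀ ≈ ½·erfc((x−vt)/(2√(Dt))).
vt = 0.155 × 529 = 81.995 m and 2√(Dt) = 2√(0.830 × 529) = 41.91 m.
Argument (x−vt)/(2√(Dt)) = (9.91 − 81.995)/41.91 = -1.720; ½·erfc(-1.720) = 0.9925.
C = 3.69 × 0.9925 = 3.66 mg/L.

3.66 mg/L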